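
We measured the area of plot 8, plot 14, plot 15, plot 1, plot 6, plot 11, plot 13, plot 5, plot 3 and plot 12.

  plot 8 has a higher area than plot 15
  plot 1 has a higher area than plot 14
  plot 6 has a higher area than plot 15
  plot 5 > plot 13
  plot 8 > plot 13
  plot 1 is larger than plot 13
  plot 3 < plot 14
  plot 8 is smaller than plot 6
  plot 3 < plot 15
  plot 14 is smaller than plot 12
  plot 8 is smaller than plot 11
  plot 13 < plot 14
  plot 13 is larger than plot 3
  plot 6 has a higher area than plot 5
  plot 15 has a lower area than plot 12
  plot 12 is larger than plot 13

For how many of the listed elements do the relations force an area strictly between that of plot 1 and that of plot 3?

2

The relations place plot 3 below plot 1. An element lies strictly between them when it is forced above plot 3 and also forced below plot 1.
Above plot 3: {plot 13, plot 15, plot 14, plot 8, plot 5, plot 6, plot 11, plot 12}. Below plot 1: {plot 13, plot 14}.
Intersection: {plot 13, plot 14} — 2.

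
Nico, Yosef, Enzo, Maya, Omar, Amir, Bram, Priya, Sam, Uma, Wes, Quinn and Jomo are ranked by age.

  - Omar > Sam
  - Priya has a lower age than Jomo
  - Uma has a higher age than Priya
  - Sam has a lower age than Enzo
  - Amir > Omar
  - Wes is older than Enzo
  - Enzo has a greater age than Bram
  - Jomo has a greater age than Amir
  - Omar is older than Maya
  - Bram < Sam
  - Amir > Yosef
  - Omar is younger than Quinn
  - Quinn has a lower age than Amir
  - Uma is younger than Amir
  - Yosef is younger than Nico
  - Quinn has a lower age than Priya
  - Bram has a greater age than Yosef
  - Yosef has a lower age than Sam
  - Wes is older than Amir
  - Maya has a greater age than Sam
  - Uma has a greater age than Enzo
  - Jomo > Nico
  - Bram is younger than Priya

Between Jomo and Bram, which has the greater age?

Jomo

The relevant relations are Bram < Sam; Sam < Maya; Maya < Omar; Omar < Quinn; Quinn < Priya; Priya < Uma; Uma < Amir; Amir < Jomo.
Together: Bram < Sam < Maya < Omar < Quinn < Priya < Uma < Amir < Jomo.
So Bram < Jomo; Jomo is the older of the two.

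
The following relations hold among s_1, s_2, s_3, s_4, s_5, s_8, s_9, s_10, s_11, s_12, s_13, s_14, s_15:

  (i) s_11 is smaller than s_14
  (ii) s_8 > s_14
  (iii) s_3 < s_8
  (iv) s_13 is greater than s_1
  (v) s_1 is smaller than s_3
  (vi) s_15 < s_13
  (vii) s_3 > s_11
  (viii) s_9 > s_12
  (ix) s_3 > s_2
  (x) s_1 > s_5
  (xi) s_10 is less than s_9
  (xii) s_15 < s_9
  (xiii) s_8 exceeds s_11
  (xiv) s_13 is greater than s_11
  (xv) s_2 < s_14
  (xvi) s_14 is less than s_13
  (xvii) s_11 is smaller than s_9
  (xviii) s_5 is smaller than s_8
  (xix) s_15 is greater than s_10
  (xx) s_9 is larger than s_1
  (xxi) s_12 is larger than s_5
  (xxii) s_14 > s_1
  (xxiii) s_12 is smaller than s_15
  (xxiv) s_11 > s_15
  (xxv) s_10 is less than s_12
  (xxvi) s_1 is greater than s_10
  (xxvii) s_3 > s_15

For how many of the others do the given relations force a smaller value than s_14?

7

The elements the relations force below s_14 are s_10, s_5, s_1, s_12, s_2, s_15, s_11 — no chain reaches any other.
That is 7.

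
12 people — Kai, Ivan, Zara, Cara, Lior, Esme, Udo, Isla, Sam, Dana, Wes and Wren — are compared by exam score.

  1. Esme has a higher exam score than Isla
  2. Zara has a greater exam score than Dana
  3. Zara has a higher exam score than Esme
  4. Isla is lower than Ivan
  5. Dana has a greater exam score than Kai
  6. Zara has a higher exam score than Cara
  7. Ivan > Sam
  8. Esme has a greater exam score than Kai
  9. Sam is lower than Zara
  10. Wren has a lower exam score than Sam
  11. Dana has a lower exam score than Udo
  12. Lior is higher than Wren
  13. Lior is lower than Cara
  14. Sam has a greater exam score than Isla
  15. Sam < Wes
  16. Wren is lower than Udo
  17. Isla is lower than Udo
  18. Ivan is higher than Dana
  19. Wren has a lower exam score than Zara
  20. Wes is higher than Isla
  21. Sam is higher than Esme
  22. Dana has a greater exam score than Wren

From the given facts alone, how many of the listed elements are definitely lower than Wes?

5

The elements the relations force below Wes are Wren, Isla, Kai, Esme, Sam — no chain reaches any other.
That is 5.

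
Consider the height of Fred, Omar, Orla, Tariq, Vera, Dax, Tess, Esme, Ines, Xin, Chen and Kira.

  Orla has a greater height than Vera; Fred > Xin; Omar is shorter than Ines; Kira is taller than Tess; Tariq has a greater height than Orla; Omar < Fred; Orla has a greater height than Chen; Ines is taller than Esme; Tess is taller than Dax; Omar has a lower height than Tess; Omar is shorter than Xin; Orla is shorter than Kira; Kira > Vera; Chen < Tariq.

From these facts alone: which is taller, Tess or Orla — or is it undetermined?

Following every chain through Tess: above Tess we get Kira; below Tess we get Dax, Omar.
Orla is not reached, and no chain runs the other way from Orla to Tess.
So the given relations leave the order of Tess and Orla undetermined.

undetermined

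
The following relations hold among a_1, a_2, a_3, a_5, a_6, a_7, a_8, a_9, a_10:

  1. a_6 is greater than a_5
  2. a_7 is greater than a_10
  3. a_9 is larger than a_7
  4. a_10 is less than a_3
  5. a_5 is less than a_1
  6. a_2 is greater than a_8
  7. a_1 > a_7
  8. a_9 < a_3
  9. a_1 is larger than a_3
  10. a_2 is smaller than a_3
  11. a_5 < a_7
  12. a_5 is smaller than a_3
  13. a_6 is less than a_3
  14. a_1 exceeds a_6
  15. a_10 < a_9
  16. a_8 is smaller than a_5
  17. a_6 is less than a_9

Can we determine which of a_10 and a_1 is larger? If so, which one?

a_10 < a_7 and a_7 < a_9 give a_10 < a_9.
With a_9 < a_3: a_10 < a_7 < a_9 < a_3.
Then a_3 < a_1 extends the chain to a_1.
So a_1 is larger.

a_1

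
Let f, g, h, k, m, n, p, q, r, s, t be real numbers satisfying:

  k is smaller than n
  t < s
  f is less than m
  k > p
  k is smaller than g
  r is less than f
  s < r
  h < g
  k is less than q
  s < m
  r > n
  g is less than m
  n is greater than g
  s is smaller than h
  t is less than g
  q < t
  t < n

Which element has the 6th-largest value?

Piecing the relations together gives one ordering: p < k < q < t < s < h < g < n < r < f < m.
Counting 6 from the largest end gives h.

h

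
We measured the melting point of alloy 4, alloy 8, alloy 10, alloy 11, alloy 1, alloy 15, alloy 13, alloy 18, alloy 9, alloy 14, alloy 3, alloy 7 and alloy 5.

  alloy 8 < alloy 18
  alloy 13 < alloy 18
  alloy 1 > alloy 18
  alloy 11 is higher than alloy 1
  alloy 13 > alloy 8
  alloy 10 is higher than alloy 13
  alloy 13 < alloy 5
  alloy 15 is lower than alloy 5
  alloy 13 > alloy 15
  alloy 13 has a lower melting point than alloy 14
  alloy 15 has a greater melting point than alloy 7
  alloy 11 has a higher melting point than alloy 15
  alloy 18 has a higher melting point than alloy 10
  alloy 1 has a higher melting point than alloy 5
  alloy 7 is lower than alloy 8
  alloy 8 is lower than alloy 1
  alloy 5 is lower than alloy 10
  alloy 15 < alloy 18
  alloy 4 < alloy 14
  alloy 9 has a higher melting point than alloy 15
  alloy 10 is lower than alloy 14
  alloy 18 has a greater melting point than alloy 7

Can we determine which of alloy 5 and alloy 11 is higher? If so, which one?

alloy 5 < alloy 10 and alloy 10 < alloy 18 give alloy 5 < alloy 18.
Then alloy 18 < alloy 1 extends the chain to alloy 1.
Then alloy 1 < alloy 11 extends the chain to alloy 11.
So alloy 11 is higher.

alloy 11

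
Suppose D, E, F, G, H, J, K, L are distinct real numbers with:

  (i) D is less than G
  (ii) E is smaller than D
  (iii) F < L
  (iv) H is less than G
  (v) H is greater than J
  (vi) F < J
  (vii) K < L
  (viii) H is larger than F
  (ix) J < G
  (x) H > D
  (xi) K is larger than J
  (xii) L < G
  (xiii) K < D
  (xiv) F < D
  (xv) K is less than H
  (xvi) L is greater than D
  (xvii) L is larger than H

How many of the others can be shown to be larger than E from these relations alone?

The elements the relations force above E are D, H, L, G — no chain reaches any other.
That is 4.

4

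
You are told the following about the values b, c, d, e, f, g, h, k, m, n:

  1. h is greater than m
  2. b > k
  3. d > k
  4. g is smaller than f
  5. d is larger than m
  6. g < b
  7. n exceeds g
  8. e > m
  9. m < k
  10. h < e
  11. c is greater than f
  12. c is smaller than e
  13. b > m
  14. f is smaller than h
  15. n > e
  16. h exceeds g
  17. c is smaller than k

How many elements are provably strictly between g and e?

The relations place g below e. An element lies strictly between them when it is forced above g and also forced below e.
Above g: {f, c, k, h, d, b, n}. Below e: {f, c, m, h}.
Intersection: {f, c, h} — 3.

3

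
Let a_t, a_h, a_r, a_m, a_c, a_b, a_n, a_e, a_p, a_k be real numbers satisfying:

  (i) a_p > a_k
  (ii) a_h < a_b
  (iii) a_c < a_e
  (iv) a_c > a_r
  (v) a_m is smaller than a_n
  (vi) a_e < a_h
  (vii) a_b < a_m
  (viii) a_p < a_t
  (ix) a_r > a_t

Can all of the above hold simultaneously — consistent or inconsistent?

consistent

Every relation is compatible with a_k < a_p < a_t < a_r < a_c < a_e < a_h < a_b < a_m < a_n; the set is consistent.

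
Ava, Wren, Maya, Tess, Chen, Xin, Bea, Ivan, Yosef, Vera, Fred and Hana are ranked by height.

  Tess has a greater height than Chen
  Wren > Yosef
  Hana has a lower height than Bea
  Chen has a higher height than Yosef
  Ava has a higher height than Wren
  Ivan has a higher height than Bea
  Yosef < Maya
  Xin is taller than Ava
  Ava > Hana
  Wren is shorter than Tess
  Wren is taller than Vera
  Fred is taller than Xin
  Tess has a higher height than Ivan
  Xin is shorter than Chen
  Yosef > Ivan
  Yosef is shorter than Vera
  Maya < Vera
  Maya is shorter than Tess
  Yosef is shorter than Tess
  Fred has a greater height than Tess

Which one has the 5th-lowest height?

Maya

Piecing the relations together gives one ordering: Hana < Bea < Ivan < Yosef < Maya < Vera < Wren < Ava < Xin < Chen < Tess < Fred.
The 5th smallest is Maya.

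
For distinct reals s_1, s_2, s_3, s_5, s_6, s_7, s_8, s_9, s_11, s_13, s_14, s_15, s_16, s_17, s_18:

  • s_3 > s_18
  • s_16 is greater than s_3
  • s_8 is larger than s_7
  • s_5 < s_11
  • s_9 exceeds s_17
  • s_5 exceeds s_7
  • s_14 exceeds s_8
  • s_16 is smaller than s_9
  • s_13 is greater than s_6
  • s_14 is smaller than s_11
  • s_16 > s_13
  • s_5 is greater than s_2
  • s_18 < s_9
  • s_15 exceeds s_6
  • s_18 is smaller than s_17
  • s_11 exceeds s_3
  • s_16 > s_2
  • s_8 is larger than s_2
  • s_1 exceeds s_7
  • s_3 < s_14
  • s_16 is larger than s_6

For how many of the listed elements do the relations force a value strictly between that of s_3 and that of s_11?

1

Chaining upward from s_3 reaches: s_16, s_9, s_14.
Chaining downward from s_11 reaches: s_18, s_7, s_2, s_5, s_8, s_14.
Strictly between s_3 and s_11 are those in both lists: s_14 — 1 element.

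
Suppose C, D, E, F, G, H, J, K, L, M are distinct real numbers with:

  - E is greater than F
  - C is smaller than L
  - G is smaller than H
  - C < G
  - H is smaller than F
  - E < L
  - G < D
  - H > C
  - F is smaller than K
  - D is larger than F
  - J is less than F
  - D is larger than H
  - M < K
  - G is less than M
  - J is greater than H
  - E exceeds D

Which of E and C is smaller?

C

Chaining the given relations: C < G < H < J < F < D < E.
So C < E; C is the smaller of the two.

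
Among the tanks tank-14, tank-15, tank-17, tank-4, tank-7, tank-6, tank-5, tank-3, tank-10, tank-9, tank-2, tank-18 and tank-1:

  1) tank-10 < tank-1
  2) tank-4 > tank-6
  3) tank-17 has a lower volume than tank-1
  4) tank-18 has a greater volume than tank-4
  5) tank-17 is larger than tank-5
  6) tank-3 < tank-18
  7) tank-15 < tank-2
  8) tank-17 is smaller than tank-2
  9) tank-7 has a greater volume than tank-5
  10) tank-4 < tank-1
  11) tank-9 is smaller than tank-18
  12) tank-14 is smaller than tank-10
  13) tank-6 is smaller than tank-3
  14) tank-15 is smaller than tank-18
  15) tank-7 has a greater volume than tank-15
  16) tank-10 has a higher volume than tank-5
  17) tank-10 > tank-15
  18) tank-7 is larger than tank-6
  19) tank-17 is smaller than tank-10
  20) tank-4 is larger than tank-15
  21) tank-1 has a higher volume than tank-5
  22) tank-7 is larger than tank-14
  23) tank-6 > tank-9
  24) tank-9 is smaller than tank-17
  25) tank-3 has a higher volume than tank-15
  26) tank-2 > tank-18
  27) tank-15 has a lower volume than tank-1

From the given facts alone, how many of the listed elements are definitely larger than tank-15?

7

Directly above tank-15: tank-7, tank-3, tank-4, tank-10, tank-18, tank-2, tank-1.
Nothing else is reachable above tank-15; 7 in all.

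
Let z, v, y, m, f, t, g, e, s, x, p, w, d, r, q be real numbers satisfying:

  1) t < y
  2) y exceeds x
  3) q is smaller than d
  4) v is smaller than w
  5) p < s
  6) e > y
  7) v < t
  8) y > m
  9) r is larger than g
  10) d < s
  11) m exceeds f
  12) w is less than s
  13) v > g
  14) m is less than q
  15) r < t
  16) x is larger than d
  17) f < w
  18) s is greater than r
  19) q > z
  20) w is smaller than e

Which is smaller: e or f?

f

Following the relations from f: f < m < q < d < x < y < e.
So f < e; f is the smaller of the two.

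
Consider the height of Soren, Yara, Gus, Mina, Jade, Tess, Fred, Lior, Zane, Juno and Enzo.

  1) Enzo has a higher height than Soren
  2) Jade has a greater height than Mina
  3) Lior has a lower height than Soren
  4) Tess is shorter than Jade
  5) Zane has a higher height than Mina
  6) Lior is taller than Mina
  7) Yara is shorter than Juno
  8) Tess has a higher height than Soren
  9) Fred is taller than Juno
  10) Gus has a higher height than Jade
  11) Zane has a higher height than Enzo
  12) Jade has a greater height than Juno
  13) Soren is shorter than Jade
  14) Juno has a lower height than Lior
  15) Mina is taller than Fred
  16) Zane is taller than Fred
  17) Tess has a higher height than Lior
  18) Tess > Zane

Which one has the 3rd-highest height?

The consecutive relations fix a unique order: Yara < Juno < Fred < Mina < Lior < Soren < Enzo < Zane < Tess < Jade < Gus.
The 3rd largest is Tess.

Tess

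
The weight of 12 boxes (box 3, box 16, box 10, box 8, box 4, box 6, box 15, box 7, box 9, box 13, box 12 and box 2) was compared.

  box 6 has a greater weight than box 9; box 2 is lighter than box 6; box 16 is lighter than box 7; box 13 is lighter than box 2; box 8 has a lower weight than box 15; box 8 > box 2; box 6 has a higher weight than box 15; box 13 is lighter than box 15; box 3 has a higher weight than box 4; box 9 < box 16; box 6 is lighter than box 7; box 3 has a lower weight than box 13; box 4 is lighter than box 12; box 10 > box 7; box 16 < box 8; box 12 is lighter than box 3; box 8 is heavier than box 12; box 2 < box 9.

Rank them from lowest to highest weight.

box 4 < box 12 < box 3 < box 13 < box 2 < box 9 < box 16 < box 8 < box 15 < box 6 < box 7 < box 10

Nothing is placed below box 4, so it is least; from there box 4 < box 12; box 12 < box 3; box 3 < box 13; box 13 < box 2; box 2 < box 9; box 9 < box 16; box 16 < box 8; box 8 < box 15; box 15 < box 6; box 6 < box 7; box 7 < box 10, each given directly.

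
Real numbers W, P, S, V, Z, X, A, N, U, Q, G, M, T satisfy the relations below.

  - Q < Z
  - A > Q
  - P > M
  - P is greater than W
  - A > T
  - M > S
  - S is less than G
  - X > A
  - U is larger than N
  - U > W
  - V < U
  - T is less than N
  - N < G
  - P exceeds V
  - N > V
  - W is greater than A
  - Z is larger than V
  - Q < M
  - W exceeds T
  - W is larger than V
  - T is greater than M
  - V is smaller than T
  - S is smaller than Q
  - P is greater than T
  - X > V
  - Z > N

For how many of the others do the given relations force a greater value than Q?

10

From Q the given relations immediately reach M, A, Z.
From those, T, W, X, P — 7 in total.
From those, N, U — 9 in total.
From those, G — 10 in total.
No other element is forced above Q by the given relations, so the count is 10.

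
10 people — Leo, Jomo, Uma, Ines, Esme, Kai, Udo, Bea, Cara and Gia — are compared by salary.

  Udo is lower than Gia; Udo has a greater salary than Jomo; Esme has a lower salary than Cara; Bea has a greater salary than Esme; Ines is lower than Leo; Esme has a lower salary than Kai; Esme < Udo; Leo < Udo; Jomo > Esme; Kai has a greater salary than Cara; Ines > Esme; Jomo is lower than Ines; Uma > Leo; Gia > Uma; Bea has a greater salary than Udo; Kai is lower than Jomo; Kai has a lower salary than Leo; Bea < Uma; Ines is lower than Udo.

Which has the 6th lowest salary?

Leo

Chaining the given pairs: Esme < Cara < Kai < Jomo < Ines < Leo < Udo < Bea < Uma < Gia.
The 6th smallest is Leo.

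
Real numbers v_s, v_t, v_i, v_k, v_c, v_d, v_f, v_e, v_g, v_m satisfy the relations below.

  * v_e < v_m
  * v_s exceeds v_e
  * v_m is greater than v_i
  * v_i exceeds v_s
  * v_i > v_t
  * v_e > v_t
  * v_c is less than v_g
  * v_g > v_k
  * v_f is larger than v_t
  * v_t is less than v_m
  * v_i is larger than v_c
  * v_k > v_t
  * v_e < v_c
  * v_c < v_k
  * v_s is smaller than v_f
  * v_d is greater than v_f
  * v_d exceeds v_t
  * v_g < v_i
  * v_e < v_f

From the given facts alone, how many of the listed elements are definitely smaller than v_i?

6

Directly below v_i: v_t, v_c, v_s, v_g.
One step further: v_e, v_k (6 so far).
No other element is forced below v_i by the given relations, so the count is 6.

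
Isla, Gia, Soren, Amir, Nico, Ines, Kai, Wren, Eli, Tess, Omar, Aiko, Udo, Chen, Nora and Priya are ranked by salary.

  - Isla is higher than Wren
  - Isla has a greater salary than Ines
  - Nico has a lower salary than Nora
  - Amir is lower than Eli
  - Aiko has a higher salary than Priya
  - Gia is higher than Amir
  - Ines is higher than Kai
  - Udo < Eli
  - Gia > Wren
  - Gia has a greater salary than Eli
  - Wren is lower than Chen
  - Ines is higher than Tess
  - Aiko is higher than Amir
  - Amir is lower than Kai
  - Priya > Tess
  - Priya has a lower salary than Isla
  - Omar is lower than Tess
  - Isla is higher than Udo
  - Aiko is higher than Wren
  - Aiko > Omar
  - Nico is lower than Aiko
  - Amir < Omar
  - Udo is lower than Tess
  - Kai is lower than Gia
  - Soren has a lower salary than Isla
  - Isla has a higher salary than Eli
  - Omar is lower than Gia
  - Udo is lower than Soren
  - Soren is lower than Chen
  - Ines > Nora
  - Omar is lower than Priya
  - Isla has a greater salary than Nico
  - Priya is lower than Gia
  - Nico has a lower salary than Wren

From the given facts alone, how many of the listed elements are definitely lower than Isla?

12

From Isla the given relations immediately reach Nico, Wren, Udo, Priya, Ines, Eli, Soren.
From those, Amir, Omar, Kai, Tess, Nora — 12 in total.
Nothing else is reachable below Isla; 12 in all.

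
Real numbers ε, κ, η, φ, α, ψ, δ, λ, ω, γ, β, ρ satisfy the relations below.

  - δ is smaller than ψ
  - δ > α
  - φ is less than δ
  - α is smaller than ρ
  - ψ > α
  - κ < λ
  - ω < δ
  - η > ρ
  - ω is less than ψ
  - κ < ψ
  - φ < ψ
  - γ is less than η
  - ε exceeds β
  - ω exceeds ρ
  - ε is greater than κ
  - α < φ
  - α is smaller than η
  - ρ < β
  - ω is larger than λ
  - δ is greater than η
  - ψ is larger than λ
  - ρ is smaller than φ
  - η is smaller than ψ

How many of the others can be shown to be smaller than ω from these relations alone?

Directly below ω: ρ, λ.
One step further: α, κ (4 so far).
Nothing else is reachable below ω; 4 in all.

4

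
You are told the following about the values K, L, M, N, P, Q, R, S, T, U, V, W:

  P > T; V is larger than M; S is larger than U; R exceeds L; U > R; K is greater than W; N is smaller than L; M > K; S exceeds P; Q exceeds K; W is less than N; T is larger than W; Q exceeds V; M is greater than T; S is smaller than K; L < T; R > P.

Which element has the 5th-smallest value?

Chaining the given pairs: W < N < L < T < P < R < U < S < K < M < V < Q.
The 5th smallest is P.

P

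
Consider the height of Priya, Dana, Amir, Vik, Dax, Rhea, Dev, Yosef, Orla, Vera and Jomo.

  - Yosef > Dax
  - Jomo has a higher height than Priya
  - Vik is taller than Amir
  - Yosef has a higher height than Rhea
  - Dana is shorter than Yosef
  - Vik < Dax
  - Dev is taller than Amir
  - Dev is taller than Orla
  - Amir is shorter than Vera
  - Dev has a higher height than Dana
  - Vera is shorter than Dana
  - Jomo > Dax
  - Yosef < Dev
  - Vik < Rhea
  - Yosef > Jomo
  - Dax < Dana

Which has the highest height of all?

Dev

Chaining downward from Dev: directly below it, Amir, Orla, Dana, Yosef; then Vera, Dax, Jomo, Rhea; then Priya, Vik.
That covers every other element, and nothing is given above Dev, so Dev is the highest height.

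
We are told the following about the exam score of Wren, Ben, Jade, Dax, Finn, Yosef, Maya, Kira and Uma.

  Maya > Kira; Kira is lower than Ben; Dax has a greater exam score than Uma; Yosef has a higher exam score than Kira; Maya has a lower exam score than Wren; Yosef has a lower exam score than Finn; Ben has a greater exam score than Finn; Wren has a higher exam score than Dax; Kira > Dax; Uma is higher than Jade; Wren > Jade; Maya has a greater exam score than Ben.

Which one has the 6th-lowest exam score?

Chaining the given pairs: Jade < Uma < Dax < Kira < Yosef < Finn < Ben < Maya < Wren.
The 6th smallest is Finn.

Finn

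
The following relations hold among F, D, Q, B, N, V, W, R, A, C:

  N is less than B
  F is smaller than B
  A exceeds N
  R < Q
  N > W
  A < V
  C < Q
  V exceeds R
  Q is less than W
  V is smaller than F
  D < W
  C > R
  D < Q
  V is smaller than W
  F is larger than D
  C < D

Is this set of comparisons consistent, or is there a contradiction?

We have V < W stated directly, yet also W < N < A < V by chaining the others — so W < V. Contradiction.

inconsistent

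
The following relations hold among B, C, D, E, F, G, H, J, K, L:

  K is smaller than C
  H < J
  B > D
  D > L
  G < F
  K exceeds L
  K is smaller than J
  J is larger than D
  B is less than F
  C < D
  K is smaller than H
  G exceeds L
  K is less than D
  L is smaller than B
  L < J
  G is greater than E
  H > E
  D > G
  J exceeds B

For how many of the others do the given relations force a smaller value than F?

7

Directly below F: G, B.
One step further: L, E, D (5 so far).
One step further: K, C (7 so far).
No other element is forced below F by the given relations, so the count is 7.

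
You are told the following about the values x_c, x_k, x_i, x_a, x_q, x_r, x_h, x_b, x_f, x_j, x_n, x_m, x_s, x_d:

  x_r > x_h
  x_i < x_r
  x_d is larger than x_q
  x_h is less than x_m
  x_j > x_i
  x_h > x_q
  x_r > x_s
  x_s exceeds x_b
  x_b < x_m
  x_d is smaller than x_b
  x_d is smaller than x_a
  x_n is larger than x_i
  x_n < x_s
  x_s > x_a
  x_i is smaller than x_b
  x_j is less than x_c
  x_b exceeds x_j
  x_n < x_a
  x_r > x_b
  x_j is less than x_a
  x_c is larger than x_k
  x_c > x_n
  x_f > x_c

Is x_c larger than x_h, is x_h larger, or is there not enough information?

undetermined

Following every chain through x_h: above x_h we get x_m, x_r; below x_h we get x_q.
x_c is not reached, and no chain runs the other way from x_c to x_h.
So the given relations leave the order of x_h and x_c undetermined.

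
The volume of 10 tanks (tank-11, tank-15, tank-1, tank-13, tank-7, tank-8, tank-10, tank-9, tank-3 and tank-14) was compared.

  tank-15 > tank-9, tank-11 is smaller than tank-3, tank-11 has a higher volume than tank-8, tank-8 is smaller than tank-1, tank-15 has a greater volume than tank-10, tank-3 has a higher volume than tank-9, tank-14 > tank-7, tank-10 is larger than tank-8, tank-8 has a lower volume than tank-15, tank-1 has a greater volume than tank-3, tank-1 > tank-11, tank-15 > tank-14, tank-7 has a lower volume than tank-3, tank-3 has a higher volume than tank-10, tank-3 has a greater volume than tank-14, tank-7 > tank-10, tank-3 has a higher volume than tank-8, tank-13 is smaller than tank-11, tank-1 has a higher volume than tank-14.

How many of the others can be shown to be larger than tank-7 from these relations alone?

4

The elements the relations force above tank-7 are tank-14, tank-3, tank-1, tank-15 — no chain reaches any other.
That is 4.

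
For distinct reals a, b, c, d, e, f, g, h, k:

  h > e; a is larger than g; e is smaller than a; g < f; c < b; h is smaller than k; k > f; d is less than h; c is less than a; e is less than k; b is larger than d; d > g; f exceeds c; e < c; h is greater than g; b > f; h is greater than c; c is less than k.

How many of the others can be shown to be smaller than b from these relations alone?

The elements the relations force below b are g, d, e, c, f — no chain reaches any other.
That is 5.

5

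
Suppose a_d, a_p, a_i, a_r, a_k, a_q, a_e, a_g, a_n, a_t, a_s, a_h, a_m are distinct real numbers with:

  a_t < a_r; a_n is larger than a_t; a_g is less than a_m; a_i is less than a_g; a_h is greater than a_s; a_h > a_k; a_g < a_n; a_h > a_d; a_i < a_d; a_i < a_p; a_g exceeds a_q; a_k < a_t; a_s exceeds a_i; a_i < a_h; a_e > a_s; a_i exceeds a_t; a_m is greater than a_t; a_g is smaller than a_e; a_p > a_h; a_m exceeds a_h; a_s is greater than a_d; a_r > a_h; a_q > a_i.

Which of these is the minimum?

a_t is not least since a_k < a_t; a_i is not least since a_t < a_i; a_q is not least since a_i < a_q; a_d is not least since a_i < a_d; a_s is not least since a_i < a_s; a_g is not least since a_q < a_g; a_h is not least since a_s < a_h; a_n is not least since a_g < a_n; a_p is not least since a_h < a_p; a_m is not least since a_h < a_m; a_r is not least since a_t < a_r; a_e is not least since a_g < a_e.
Only a_k has nothing below it, so a_k is the minimum.

a_k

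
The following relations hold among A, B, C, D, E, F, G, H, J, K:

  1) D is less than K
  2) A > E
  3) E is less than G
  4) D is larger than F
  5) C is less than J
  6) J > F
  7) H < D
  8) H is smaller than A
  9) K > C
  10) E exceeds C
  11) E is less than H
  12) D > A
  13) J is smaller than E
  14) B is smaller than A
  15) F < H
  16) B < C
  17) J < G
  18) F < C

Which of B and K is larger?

K

B < C and C < J give B < J.
With J < E: B < C < J < E.
Then E < H extends the chain to H.
Then H < A extends the chain to A.
Then A < D extends the chain to D.
Then D < K extends the chain to K.
So B < K; K is the larger of the two.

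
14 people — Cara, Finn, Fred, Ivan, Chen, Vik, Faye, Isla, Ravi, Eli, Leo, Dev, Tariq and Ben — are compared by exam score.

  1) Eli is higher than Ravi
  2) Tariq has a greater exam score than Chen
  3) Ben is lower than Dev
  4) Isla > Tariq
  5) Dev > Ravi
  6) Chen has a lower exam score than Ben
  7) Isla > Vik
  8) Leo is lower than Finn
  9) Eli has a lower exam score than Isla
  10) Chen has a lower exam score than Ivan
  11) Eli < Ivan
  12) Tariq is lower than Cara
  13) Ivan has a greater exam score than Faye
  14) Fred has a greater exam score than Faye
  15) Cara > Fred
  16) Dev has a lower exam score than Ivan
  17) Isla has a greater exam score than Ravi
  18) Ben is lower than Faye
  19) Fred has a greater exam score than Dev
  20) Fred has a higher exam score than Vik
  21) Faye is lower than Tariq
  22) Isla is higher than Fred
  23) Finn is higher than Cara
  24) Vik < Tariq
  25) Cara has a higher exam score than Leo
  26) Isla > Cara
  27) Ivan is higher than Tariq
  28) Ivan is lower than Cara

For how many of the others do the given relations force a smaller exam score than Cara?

The elements the relations force below Cara are Vik, Ravi, Eli, Leo, Chen, Ben, Faye, Dev, Fred, Tariq, Ivan — no chain reaches any other.
That is 11.

11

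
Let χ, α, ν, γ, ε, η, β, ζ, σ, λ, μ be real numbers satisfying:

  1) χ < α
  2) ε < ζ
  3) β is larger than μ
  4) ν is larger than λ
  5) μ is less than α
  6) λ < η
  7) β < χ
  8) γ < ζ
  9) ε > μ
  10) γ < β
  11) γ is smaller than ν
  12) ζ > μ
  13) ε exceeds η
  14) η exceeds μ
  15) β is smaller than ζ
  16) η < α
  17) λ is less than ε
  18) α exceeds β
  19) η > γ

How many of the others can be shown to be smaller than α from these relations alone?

6

From α the given relations immediately reach μ, β, η, χ.
From those, λ, γ — 6 in total.
No other element is forced below α by the given relations, so the count is 6.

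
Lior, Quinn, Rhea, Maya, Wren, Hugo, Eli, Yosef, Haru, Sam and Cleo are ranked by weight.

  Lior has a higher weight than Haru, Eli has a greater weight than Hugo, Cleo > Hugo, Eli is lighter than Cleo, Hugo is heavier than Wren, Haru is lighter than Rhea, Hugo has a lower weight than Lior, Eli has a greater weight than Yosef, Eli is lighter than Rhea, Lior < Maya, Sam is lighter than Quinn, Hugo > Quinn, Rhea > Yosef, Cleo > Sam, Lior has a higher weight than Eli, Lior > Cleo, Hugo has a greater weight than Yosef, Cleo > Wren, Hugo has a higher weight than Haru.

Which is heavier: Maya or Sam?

Maya

Following the relations from Sam: Sam < Quinn < Hugo < Eli < Cleo < Lior < Maya.
So Sam < Maya; Maya is the heavier of the two.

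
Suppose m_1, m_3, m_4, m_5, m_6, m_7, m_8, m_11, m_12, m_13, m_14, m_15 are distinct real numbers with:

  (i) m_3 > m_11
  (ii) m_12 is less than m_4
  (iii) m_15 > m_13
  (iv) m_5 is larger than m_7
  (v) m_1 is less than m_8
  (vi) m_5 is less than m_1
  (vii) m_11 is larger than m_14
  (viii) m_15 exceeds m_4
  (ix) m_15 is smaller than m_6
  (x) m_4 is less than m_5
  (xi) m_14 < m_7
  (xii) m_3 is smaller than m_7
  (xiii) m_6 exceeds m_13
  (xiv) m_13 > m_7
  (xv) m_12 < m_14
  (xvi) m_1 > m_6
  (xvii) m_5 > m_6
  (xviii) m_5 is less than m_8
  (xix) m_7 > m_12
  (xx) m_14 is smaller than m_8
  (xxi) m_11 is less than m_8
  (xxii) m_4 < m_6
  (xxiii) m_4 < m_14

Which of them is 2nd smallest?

m_4

Piecing the relations together gives one ordering: m_12 < m_4 < m_14 < m_11 < m_3 < m_7 < m_13 < m_15 < m_6 < m_5 < m_1 < m_8.
Counting 2 from the smallest end gives m_4.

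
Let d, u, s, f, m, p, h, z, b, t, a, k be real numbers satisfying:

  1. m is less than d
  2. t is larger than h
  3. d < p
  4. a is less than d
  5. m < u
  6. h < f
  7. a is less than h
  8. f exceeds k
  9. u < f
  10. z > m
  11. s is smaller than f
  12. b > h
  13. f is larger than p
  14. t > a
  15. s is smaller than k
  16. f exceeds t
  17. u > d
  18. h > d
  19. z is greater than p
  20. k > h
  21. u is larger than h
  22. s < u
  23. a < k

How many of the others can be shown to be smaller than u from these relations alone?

Directly below u: m, s, d, h.
One step further: a (5 so far).
No other element is forced below u by the given relations, so the count is 5.

5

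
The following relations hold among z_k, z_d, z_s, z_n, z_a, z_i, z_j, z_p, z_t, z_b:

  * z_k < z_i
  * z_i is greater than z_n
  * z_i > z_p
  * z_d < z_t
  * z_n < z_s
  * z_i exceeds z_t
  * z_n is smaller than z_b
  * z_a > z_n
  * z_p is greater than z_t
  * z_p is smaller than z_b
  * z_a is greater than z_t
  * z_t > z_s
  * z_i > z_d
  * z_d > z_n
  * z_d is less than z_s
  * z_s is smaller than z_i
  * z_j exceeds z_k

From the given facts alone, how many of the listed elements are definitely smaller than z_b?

5

The elements the relations force below z_b are z_n, z_d, z_s, z_t, z_p — no chain reaches any other.
That is 5.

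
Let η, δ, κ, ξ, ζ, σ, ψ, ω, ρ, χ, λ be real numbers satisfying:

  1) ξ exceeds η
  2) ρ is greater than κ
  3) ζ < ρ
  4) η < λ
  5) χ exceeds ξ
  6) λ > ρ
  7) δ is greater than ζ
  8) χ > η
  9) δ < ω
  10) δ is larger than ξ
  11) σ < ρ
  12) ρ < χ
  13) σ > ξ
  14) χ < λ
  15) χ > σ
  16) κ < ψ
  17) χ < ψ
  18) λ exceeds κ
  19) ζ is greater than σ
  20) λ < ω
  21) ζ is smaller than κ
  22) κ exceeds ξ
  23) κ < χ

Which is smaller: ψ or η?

η < ξ and ξ < σ give η < σ.
With σ < ζ: η < ξ < σ < ζ.
With ζ < κ: η < ξ < σ < ζ < κ.
With κ < ρ: η < ξ < σ < ζ < κ < ρ.
Then ρ < χ extends the chain to χ.
With χ < ψ: η < ξ < σ < ζ < κ < ρ < χ < ψ.
So η < ψ; η is the smaller of the two.

η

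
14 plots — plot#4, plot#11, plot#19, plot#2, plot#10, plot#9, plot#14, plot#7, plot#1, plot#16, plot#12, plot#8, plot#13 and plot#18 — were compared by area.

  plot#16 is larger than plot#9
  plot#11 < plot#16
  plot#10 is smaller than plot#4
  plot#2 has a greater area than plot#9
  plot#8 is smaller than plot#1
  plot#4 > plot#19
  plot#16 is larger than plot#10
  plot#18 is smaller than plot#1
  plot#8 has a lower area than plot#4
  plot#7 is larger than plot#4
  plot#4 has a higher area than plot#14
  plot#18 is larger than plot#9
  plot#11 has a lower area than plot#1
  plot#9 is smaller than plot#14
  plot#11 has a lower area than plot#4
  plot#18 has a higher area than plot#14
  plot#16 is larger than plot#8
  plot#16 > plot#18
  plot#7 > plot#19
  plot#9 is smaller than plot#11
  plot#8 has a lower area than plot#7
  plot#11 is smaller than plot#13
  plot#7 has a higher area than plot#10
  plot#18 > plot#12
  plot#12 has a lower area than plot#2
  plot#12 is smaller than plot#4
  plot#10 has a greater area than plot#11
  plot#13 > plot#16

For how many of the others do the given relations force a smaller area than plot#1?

The elements the relations force below plot#1 are plot#12, plot#8, plot#9, plot#14, plot#18, plot#11 — no chain reaches any other.
That is 6.

6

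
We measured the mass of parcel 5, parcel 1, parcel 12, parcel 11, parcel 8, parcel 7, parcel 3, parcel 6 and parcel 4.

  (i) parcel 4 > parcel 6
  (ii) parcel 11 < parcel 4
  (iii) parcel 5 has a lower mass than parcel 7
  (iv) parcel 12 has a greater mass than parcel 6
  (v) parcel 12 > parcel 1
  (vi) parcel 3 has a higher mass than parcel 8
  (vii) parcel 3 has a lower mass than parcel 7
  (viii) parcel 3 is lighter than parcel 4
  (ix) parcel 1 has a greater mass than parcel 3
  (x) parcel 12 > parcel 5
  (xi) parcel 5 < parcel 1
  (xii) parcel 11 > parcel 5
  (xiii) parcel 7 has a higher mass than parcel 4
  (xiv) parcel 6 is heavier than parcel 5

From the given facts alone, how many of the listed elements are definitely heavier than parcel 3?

4

The elements the relations force above parcel 3 are parcel 1, parcel 12, parcel 4, parcel 7 — no chain reaches any other.
That is 4.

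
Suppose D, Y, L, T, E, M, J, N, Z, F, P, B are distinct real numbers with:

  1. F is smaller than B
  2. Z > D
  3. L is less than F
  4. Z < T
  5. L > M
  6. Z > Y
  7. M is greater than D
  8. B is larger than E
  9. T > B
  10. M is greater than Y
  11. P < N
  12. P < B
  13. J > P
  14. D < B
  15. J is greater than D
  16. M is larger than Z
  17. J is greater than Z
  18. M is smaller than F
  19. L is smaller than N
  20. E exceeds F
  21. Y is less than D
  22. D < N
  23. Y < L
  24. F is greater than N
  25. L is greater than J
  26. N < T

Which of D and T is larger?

T

Following the relations from D: D < Z < J < L < N < F < E < B < T.
So D < T; T is the larger of the two.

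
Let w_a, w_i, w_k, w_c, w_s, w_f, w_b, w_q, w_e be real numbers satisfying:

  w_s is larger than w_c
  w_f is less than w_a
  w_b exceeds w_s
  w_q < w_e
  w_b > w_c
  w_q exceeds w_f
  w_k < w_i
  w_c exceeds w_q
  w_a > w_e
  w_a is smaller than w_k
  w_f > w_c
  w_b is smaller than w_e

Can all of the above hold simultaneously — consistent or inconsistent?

inconsistent

Chaining the given relations yields w_f < w_q < w_c, so w_f < w_c. But one relation states w_c < w_f. These cannot both hold.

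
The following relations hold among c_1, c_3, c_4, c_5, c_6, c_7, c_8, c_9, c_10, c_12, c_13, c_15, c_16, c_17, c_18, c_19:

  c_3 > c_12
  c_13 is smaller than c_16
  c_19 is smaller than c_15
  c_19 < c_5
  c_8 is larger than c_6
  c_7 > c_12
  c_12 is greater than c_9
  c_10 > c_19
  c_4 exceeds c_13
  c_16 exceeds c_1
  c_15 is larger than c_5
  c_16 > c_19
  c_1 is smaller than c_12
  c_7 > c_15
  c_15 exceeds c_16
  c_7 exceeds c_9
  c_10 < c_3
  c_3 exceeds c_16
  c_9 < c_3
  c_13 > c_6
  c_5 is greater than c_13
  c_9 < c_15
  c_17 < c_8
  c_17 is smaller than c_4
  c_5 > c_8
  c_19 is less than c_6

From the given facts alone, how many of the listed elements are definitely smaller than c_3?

8

The elements the relations force below c_3 are c_19, c_9, c_6, c_10, c_13, c_1, c_12, c_16 — no chain reaches any other.
That is 8.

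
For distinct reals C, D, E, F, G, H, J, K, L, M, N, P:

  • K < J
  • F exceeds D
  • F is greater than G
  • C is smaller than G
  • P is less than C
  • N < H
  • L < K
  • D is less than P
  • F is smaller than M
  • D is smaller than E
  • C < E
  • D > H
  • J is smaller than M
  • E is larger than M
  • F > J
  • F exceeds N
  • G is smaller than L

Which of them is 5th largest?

K

The consecutive relations fix a unique order: N < H < D < P < C < G < L < K < J < F < M < E.
Counting 5 from the largest end gives K.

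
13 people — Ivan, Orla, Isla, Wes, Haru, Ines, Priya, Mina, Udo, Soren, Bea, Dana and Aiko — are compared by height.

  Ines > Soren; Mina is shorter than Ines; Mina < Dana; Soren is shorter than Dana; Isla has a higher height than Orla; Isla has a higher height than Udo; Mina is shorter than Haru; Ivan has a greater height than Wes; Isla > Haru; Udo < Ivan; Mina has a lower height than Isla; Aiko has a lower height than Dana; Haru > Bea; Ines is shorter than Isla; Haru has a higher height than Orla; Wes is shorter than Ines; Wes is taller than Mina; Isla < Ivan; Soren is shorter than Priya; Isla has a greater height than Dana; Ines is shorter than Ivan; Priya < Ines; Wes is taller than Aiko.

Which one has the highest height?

Ivan

Soren is not greatest since Soren < Dana; Udo is not greatest since Udo < Ivan; Aiko is not greatest since Aiko < Wes; Bea is not greatest since Bea < Haru; Priya is not greatest since Priya < Ines; Mina is not greatest since Mina < Dana; Orla is not greatest since Orla < Isla; Dana is not greatest since Dana < Isla; Wes is not greatest since Wes < Ivan; Haru is not greatest since Haru < Isla; Ines is not greatest since Ines < Ivan; Isla is not greatest since Isla < Ivan.
Only Ivan has nothing above it, so Ivan is the highest height.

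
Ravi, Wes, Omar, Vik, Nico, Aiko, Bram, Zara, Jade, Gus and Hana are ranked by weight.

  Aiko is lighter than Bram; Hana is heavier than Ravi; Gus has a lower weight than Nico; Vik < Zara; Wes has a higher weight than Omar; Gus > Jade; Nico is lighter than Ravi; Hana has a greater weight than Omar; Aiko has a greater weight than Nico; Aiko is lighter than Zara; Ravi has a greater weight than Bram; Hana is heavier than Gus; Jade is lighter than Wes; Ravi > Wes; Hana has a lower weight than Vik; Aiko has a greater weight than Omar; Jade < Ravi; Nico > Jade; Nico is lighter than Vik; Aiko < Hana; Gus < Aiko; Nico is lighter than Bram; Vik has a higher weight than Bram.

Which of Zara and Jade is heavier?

Zara

The relevant relations are Jade < Gus; Gus < Nico; Nico < Aiko; Aiko < Bram; Bram < Ravi; Ravi < Hana; Hana < Vik; Vik < Zara.
Chaining these gives Jade < Gus < Nico < Aiko < Bram < Ravi < Hana < Vik < Zara.
So Jade < Zara; Zara is the heavier of the two.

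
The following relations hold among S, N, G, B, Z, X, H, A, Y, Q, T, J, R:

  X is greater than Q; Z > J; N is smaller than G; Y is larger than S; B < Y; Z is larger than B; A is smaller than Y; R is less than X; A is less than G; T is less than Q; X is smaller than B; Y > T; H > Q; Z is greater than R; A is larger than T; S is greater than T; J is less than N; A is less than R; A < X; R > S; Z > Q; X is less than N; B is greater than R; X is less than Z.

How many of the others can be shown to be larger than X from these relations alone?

The elements the relations force above X are N, B, G, Z, Y — no chain reaches any other.
That is 5.

5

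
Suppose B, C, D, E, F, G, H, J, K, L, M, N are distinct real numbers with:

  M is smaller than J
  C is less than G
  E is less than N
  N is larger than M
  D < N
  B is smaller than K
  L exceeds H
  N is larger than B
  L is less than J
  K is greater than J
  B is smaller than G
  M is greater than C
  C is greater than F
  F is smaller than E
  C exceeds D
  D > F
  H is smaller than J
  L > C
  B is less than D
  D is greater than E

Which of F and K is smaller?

F

Chaining the given relations: F < D < C < M < J < K.
So F < K; F is the smaller of the two.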